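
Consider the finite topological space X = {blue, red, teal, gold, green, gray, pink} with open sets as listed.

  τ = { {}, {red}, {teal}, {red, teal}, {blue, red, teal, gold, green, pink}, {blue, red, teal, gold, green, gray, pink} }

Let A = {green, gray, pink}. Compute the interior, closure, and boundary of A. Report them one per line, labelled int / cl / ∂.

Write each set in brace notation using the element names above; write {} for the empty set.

int(A) = {}
cl(A)  = {blue, gold, green, gray, pink}
∂A     = {blue, gold, green, gray, pink}

opens ⊆ A: {}; union → int = {}
complement {blue, red, teal, gold}; its interior {red, teal}; cl(A) = X∖{red, teal} = {blue, gold, green, gray, pink}
boundary = {blue, gold, green, gray, pink} ∖ {} = {blue, gold, green, gray, pink}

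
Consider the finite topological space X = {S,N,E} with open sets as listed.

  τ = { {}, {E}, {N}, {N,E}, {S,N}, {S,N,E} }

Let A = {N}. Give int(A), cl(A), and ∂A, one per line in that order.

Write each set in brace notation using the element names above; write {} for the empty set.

int(A) = {N}
cl(A)  = {S,N}
∂A     = {S}

U open, U⊆A: {}, {N}. int(A) = ⋃ = {N}
X∖A={S,E}, int(X∖A)={E}, hence cl(A)={S,N}
∂A: remove int from cl → {S}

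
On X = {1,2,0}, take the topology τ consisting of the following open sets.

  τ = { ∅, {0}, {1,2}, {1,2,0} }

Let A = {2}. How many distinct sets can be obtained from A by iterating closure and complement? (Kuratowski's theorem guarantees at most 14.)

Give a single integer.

cl via duality: int({1,0}) = {0}, so X∖{0} = {1,2}
Write k for closure, c for complement:
  1. A     = {2}
  2. kA    = {1,2}
  3. cA    = {1,0}
  4. ckA   = {0}
  5. kcA   = {1,2,0}
  6. ckcA  = ∅
applying k or c yields no new set

6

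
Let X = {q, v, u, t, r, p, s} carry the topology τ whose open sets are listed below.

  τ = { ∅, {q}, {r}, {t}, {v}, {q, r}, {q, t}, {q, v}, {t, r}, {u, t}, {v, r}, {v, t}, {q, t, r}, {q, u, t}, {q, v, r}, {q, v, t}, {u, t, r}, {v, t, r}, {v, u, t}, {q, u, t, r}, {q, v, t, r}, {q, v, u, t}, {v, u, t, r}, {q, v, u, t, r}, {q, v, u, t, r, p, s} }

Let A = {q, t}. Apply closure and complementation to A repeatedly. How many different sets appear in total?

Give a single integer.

6

complement {v, u, r, p, s}; its interior {v, r}; cl(A) = X∖{v, r} = {q, u, t, p, s}
With k = closure, c = complement:
  1. A     = {q, t}
  2. kA    = {q, u, t, p, s}
  3. cA    = {v, u, r, p, s}
  4. ckA   = {v, r}
  5. kckA  = {v, r, p, s}
  6. ckckA = {q, u, t}
k, c of each give nothing new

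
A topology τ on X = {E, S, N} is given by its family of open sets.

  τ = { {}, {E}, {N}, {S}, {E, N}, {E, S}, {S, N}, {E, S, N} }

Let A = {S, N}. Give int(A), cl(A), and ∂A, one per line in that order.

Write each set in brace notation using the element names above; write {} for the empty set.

int(A) = {S, N}
cl(A)  = {S, N}
∂A     = {}

open subsets of A: {}, {S}, {N}, {S, N}; so int(A) = {S, N}
closure: X∖int(X∖A) = X∖{E} = {S, N}
∂A = {S, N} minus {S, N} = {}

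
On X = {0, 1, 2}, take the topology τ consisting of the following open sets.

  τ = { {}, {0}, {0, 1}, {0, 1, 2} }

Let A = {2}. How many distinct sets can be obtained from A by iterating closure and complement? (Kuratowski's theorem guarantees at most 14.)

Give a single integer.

4

X∖A={0, 1}, int(X∖A)={0, 1}, hence cl(A)={2}
Orbit (k=closure, c=complement):
  1. A     = {2}
  2. cA    = {0, 1}
  3. kcA   = {0, 1, 2}
  4. ckcA  = {}
(closed under both — stop)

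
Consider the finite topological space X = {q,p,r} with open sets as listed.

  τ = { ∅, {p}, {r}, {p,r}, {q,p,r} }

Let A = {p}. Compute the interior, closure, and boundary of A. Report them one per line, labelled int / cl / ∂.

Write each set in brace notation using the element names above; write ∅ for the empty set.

int(A) = {p}
cl(A)  = {q,p}
∂A     = {q}

U open, U⊆A: ∅, {p}. int(A) = ⋃ = {p}
X∖A={q,r}, int(X∖A)={r}, hence cl(A)={q,p}
∂A: remove int from cl → {q}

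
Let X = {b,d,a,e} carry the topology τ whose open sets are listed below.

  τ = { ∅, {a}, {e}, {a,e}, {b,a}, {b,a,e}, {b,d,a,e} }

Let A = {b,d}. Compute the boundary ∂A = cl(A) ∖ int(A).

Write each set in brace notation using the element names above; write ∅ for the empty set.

{b,d}

open subsets of A: ∅; so int(A) = ∅
closure: X∖int(X∖A) = X∖{a,e} = {b,d}
∂A = {b,d} minus ∅ = {b,d}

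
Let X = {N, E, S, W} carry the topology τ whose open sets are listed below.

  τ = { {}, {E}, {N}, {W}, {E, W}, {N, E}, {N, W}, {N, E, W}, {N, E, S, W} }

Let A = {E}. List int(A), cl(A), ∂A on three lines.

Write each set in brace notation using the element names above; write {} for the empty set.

U open, U⊆A: {}, {E}. int(A) = ⋃ = {E}
X∖A={N, S, W}, int(X∖A)={N, W}, hence cl(A)={E, S}
∂A: remove int from cl → {S}

int(A) = {E}
cl(A)  = {E, S}
∂A     = {S}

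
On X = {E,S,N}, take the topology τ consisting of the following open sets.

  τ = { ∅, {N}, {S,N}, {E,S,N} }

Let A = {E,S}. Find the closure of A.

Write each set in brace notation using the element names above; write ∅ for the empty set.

cl via duality: int({N}) = {N}, so X∖{N} = {E,S}

{E,S}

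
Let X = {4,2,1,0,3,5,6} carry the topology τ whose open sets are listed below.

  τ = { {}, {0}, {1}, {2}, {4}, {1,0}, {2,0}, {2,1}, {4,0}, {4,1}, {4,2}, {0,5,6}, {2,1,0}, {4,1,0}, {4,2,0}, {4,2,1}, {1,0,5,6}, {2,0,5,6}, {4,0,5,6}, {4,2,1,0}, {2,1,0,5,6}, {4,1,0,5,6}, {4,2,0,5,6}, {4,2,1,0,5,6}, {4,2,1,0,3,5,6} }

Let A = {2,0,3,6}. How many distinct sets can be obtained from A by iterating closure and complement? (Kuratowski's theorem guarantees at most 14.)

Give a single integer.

closure: X∖int(X∖A) = X∖{4,1} = {2,0,3,5,6}
Let k=closure and c=complement:
  1. A     = {2,0,3,6}
  2. kA    = {2,0,3,5,6}
  3. cA    = {4,1,5}
  4. ckA   = {4,1}
  5. kcA   = {4,1,3,5,6}
  6. kckA  = {4,1,3}
  7. ckcA  = {2,0}
  8. ckckA = {2,0,5,6}
— saturated at 8

8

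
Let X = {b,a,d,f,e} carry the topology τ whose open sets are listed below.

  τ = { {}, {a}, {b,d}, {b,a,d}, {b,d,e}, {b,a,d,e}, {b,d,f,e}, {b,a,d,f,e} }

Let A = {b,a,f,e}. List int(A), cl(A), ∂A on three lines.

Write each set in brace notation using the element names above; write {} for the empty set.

opens ⊆ A: {}, {a}; union → int = {a}
complement {d}; its interior {}; cl(A) = X∖{} = {b,a,d,f,e}
boundary = {b,a,d,f,e} ∖ {a} = {b,d,f,e}

int(A) = {a}
cl(A)  = {b,a,d,f,e}
∂A     = {b,d,f,e}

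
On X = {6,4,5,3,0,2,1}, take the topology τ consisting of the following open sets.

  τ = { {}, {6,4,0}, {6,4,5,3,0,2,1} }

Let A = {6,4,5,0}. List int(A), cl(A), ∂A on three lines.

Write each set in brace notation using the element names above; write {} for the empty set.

U open, U⊆A: {}, {6,4,0}. int(A) = ⋃ = {6,4,0}
X∖A={3,2,1}, int(X∖A)={}, hence cl(A)={6,4,5,3,0,2,1}
∂A: remove int from cl → {5,3,2,1}

int(A) = {6,4,0}
cl(A)  = {6,4,5,3,0,2,1}
∂A     = {5,3,2,1}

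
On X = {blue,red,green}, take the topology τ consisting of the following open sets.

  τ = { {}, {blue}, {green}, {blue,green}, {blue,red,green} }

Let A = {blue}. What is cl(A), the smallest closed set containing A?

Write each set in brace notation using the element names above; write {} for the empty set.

cl via duality: int({red,green}) = {green}, so X∖{green} = {blue,red}

{blue,red}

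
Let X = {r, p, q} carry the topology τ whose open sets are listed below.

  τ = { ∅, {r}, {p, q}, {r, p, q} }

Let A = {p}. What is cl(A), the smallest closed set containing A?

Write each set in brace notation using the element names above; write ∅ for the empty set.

{p, q}

closure: X∖int(X∖A) = X∖{r} = {p, q}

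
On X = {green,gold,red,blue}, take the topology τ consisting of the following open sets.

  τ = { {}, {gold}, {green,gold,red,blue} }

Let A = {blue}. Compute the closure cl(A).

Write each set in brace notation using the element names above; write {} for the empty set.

closure: X∖int(X∖A) = X∖{gold} = {green,red,blue}

{green,red,blue}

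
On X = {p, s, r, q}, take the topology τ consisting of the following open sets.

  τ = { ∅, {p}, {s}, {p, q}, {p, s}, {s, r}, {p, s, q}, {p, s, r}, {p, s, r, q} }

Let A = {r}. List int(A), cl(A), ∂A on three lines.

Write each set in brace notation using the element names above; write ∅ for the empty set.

int(A) = ∅
cl(A)  = {r}
∂A     = {r}

opens ⊆ A: ∅; union → int = ∅
complement {p, s, q}; its interior {p, s, q}; cl(A) = X∖{p, s, q} = {r}
boundary = {r} ∖ ∅ = {r}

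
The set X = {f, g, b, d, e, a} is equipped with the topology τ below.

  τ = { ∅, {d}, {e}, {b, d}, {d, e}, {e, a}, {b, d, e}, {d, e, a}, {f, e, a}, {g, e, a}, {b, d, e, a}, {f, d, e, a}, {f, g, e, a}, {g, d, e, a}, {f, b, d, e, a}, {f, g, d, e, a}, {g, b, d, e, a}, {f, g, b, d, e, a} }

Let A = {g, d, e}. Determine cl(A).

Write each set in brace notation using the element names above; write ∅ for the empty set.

X∖A={f, b, a}, int(X∖A)=∅, hence cl(A)={f, g, b, d, e, a}

{f, g, b, d, e, a}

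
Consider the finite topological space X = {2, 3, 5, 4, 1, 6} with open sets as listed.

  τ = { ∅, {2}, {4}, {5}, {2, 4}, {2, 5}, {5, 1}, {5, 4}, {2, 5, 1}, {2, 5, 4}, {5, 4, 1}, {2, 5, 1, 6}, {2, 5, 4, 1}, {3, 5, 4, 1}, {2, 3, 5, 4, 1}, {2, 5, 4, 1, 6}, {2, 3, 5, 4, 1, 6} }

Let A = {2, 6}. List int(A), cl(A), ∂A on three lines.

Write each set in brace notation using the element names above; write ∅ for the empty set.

int(A) = {2}
cl(A)  = {2, 6}
∂A     = {6}

open subsets of A: ∅, {2}; so int(A) = {2}
closure: X∖int(X∖A) = X∖{3, 5, 4, 1} = {2, 6}
∂A = {2, 6} minus {2} = {6}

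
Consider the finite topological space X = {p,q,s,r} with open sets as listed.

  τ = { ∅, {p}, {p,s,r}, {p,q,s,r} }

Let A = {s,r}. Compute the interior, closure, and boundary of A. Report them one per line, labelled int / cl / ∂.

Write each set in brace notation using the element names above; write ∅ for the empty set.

int(A) = ∅
cl(A)  = {q,s,r}
∂A     = {q,s,r}

U open, U⊆A: ∅. int(A) = ⋃ = ∅
X∖A={p,q}, int(X∖A)={p}, hence cl(A)={q,s,r}
∂A: remove int from cl → {q,s,r}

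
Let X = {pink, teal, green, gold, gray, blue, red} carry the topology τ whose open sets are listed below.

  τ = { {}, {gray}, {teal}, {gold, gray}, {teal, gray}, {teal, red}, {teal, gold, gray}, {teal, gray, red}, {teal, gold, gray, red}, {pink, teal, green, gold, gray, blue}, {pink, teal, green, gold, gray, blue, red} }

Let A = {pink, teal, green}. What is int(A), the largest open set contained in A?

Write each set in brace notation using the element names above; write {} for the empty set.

interior: largest open inside A is {teal} (from {}, {teal})

{teal}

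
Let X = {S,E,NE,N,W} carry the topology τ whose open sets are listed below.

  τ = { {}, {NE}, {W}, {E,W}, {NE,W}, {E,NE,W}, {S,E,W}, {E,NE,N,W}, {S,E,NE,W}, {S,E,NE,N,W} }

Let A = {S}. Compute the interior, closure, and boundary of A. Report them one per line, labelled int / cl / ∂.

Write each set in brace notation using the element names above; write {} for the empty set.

U open, U⊆A: {}. int(A) = ⋃ = {}
X∖A={E,NE,N,W}, int(X∖A)={E,NE,N,W}, hence cl(A)={S}
∂A: remove int from cl → {S}

int(A) = {}
cl(A)  = {S}
∂A     = {S}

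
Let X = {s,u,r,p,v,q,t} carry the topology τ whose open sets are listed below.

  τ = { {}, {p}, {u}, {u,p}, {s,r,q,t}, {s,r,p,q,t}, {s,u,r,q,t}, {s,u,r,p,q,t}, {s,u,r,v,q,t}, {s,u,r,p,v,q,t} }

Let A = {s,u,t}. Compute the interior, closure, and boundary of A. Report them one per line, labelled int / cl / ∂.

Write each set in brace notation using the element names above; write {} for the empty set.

U open, U⊆A: {}, {u}. int(A) = ⋃ = {u}
X∖A={r,p,v,q}, int(X∖A)={p}, hence cl(A)={s,u,r,v,q,t}
∂A: remove int from cl → {s,r,v,q,t}

int(A) = {u}
cl(A)  = {s,u,r,v,q,t}
∂A     = {s,r,v,q,t}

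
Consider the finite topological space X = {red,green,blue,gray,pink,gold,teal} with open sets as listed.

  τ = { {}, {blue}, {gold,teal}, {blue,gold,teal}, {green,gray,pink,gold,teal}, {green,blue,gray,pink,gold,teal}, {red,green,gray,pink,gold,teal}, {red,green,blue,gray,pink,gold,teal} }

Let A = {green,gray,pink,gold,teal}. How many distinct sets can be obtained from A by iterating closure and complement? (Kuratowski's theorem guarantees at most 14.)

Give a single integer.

closure: X∖int(X∖A) = X∖{blue} = {red,green,gray,pink,gold,teal}
Let k=closure and c=complement:
  1. A     = {green,gray,pink,gold,teal}
  2. kA    = {red,green,gray,pink,gold,teal}
  3. cA    = {red,blue}
  4. ckA   = {blue}
— saturated at 4

4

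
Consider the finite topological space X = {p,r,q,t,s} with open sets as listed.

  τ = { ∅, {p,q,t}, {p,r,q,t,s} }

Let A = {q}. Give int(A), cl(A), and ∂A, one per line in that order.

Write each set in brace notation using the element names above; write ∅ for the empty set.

open subsets of A: ∅; so int(A) = ∅
closure: X∖int(X∖A) = X∖∅ = {p,r,q,t,s}
∂A = {p,r,q,t,s} minus ∅ = {p,r,q,t,s}

int(A) = ∅
cl(A)  = {p,r,q,t,s}
∂A     = {p,r,q,t,s}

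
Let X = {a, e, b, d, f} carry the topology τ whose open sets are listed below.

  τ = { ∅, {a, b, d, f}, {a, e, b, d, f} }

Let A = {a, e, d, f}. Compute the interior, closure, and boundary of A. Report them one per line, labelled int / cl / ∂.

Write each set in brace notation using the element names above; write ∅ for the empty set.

U open, U⊆A: ∅. int(A) = ⋃ = ∅
X∖A={b}, int(X∖A)=∅, hence cl(A)={a, e, b, d, f}
∂A: remove int from cl → {a, e, b, d, f}

int(A) = ∅
cl(A)  = {a, e, b, d, f}
∂A     = {a, e, b, d, f}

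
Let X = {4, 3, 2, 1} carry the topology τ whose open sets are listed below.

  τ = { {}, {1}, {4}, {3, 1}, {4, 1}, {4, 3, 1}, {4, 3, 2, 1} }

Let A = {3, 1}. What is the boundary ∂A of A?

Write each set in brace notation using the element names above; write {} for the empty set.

open subsets of A: {}, {1}, {3, 1}; so int(A) = {3, 1}
closure: X∖int(X∖A) = X∖{4} = {3, 2, 1}
∂A = {3, 2, 1} minus {3, 1} = {2}

{2}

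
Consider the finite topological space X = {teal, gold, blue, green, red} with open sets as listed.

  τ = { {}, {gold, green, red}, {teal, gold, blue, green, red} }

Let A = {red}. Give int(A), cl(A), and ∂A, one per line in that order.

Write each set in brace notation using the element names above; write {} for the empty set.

U open, U⊆A: {}. int(A) = ⋃ = {}
X∖A={teal, gold, blue, green}, int(X∖A)={}, hence cl(A)={teal, gold, blue, green, red}
∂A: remove int from cl → {teal, gold, blue, green, red}

int(A) = {}
cl(A)  = {teal, gold, blue, green, red}
∂A     = {teal, gold, blue, green, red}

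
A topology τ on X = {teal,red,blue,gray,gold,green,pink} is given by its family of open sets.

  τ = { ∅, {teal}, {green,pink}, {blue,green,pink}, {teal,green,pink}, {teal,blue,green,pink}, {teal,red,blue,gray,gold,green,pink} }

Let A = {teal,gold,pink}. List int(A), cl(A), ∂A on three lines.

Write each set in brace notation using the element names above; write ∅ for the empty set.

interior: largest open inside A is {teal} (from ∅, {teal})
cl via duality: int({red,blue,gray,green}) = ∅, so X∖∅ = {teal,red,blue,gray,gold,green,pink}
cl∖int = {red,blue,gray,gold,green,pink}

int(A) = {teal}
cl(A)  = {teal,red,blue,gray,gold,green,pink}
∂A     = {red,blue,gray,gold,green,pink}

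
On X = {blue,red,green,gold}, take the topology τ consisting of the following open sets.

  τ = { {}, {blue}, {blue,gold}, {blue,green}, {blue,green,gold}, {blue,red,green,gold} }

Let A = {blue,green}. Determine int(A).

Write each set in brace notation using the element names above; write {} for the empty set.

{blue,green}

opens ⊆ A: {}, {blue}, {blue,green}; union → int = {blue,green}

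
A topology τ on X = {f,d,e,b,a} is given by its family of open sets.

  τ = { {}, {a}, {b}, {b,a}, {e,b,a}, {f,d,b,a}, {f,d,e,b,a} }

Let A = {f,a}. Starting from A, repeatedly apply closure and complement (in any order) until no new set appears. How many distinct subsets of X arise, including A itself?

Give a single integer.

complement {d,e,b}; its interior {b}; cl(A) = X∖{b} = {f,d,e,a}
With k = closure, c = complement:
  1. A     = {f,a}
  2. kA    = {f,d,e,a}
  3. cA    = {d,e,b}
  4. ckA   = {b}
  5. kcA   = {f,d,e,b}
  6. ckcA  = {a}
k, c of each give nothing new

6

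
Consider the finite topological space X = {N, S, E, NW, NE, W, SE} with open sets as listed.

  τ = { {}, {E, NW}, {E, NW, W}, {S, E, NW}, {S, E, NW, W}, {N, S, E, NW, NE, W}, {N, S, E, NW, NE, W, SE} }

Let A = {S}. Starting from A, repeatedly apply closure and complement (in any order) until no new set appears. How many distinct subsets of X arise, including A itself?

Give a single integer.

6

cl via duality: int({N, E, NW, NE, W, SE}) = {E, NW, W}, so X∖{E, NW, W} = {N, S, NE, SE}
Write k for closure, c for complement:
  1. A     = {S}
  2. kA    = {N, S, NE, SE}
  3. cA    = {N, E, NW, NE, W, SE}
  4. ckA   = {E, NW, W}
  5. kcA   = {N, S, E, NW, NE, W, SE}
  6. ckcA  = {}
applying k or c yields no new set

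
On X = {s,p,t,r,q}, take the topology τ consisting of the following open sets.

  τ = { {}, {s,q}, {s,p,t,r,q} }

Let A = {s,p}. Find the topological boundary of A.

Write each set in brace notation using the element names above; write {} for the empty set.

{s,p,t,r,q}

open subsets of A: {}; so int(A) = {}
closure: X∖int(X∖A) = X∖{} = {s,p,t,r,q}
∂A = {s,p,t,r,q} minus {} = {s,p,t,r,q}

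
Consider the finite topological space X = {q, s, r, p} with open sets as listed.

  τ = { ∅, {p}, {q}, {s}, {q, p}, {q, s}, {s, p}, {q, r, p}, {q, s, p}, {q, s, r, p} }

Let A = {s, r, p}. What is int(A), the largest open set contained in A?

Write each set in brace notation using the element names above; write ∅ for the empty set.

{s, p}

opens ⊆ A: ∅, {s}, {p}, {s, p}; union → int = {s, p}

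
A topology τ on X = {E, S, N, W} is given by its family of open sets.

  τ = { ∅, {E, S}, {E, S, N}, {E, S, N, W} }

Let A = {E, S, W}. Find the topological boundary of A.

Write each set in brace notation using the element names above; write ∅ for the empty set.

{N, W}

open subsets of A: ∅, {E, S}; so int(A) = {E, S}
closure: X∖int(X∖A) = X∖∅ = {E, S, N, W}
∂A = {E, S, N, W} minus {E, S} = {N, W}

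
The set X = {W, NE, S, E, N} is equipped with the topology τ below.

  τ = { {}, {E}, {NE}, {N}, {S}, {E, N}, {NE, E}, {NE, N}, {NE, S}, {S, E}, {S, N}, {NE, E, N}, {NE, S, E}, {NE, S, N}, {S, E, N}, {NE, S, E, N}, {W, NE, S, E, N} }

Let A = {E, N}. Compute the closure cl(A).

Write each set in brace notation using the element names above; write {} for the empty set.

{W, E, N}

closure: X∖int(X∖A) = X∖{NE, S} = {W, E, N}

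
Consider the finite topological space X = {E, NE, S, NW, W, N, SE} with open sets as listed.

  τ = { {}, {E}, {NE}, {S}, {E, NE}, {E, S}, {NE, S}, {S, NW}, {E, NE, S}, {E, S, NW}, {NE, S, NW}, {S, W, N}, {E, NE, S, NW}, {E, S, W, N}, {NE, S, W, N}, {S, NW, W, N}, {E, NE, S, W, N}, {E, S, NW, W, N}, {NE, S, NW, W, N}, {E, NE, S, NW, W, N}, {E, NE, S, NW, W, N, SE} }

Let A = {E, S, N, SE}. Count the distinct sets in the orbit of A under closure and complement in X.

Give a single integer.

closure: X∖int(X∖A) = X∖{NE} = {E, S, NW, W, N, SE}
Let k=closure and c=complement:
  1. A     = {E, S, N, SE}
  2. kA    = {E, S, NW, W, N, SE}
  3. cA    = {NE, NW, W}
  4. ckA   = {NE}
  5. kcA   = {NE, NW, W, N, SE}
  6. kckA  = {NE, SE}
  7. ckcA  = {E, S}
  8. ckckA = {E, S, NW, W, N}
— saturated at 8

8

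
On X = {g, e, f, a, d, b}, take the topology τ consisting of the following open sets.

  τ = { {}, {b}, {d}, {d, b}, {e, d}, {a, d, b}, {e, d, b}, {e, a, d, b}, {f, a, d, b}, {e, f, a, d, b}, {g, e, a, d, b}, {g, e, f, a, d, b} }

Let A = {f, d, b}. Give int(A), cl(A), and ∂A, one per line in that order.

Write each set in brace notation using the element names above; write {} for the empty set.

int(A) = {d, b}
cl(A)  = {g, e, f, a, d, b}
∂A     = {g, e, f, a}

U open, U⊆A: {}, {b}, {d}, {d, b}. int(A) = ⋃ = {d, b}
X∖A={g, e, a}, int(X∖A)={}, hence cl(A)={g, e, f, a, d, b}
∂A: remove int from cl → {g, e, f, a}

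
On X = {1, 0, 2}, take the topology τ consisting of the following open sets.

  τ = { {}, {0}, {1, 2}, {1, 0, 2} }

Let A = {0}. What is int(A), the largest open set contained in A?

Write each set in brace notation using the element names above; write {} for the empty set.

{0}

interior: largest open inside A is {0} (from {}, {0})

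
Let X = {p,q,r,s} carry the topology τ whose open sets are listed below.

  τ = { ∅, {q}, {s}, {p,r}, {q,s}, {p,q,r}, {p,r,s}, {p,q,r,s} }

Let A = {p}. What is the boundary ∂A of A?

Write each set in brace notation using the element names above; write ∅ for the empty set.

{p,r}

interior: largest open inside A is ∅ (from ∅)
cl via duality: int({q,r,s}) = {q,s}, so X∖{q,s} = {p,r}
cl∖int = {p,r}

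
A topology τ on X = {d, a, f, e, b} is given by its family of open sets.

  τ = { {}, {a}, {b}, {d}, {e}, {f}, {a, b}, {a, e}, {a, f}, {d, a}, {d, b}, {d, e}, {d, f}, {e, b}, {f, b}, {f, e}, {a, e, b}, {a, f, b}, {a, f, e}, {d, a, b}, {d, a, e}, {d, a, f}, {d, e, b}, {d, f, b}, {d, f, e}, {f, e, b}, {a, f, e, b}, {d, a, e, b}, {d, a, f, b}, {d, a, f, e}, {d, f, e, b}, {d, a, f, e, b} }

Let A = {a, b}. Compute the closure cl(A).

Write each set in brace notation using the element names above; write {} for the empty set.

X∖A={d, f, e}, int(X∖A)={d, f, e}, hence cl(A)={a, b}

{a, b}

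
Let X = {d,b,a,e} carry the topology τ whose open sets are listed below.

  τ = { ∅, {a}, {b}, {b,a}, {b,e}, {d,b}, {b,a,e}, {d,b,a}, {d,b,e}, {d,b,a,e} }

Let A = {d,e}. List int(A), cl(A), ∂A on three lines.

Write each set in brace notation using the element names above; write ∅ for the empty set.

interior: largest open inside A is ∅ (from ∅)
cl via duality: int({b,a}) = {b,a}, so X∖{b,a} = {d,e}
cl∖int = {d,e}

int(A) = ∅
cl(A)  = {d,e}
∂A     = {d,e}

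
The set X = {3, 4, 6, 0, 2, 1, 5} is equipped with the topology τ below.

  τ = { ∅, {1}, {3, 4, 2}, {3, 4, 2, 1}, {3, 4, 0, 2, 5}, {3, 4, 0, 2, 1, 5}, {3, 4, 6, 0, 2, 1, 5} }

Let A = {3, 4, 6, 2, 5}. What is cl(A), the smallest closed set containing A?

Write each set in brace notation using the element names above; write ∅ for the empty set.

cl via duality: int({0, 1}) = {1}, so X∖{1} = {3, 4, 6, 0, 2, 5}

{3, 4, 6, 0, 2, 5}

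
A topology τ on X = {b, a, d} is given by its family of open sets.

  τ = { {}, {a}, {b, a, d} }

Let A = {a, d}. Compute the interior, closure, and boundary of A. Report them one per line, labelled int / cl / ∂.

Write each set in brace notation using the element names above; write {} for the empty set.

interior: largest open inside A is {a} (from {}, {a})
cl via duality: int({b}) = {}, so X∖{} = {b, a, d}
cl∖int = {b, d}

int(A) = {a}
cl(A)  = {b, a, d}
∂A     = {b, d}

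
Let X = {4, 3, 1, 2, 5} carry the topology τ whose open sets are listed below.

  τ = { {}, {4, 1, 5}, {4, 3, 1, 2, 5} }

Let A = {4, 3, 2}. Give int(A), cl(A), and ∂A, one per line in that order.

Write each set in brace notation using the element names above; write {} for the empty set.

int(A) = {}
cl(A)  = {4, 3, 1, 2, 5}
∂A     = {4, 3, 1, 2, 5}

U open, U⊆A: {}. int(A) = ⋃ = {}
X∖A={1, 5}, int(X∖A)={}, hence cl(A)={4, 3, 1, 2, 5}
∂A: remove int from cl → {4, 3, 1, 2, 5}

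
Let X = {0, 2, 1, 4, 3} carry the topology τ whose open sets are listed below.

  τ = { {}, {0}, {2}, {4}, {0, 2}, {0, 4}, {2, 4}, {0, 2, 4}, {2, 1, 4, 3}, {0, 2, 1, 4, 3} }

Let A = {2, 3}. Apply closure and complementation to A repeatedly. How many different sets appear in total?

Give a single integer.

6

complement {0, 1, 4}; its interior {0, 4}; cl(A) = X∖{0, 4} = {2, 1, 3}
With k = closure, c = complement:
  1. A     = {2, 3}
  2. kA    = {2, 1, 3}
  3. cA    = {0, 1, 4}
  4. ckA   = {0, 4}
  5. kcA   = {0, 1, 4, 3}
  6. ckcA  = {2}
k, c of each give nothing new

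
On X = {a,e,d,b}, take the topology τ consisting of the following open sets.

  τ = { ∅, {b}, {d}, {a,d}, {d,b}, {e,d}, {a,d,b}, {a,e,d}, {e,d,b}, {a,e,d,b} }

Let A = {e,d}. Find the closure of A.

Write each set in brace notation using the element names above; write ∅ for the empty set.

{a,e,d}

complement {a,b}; its interior {b}; cl(A) = X∖{b} = {a,e,d}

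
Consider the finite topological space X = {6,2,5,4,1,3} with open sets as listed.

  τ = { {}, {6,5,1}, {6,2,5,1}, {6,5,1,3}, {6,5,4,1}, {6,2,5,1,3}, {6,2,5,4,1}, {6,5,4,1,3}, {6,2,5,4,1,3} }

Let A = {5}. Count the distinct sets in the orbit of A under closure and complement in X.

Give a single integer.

4

X∖A={6,2,4,1,3}, int(X∖A)={}, hence cl(A)={6,2,5,4,1,3}
Orbit (k=closure, c=complement):
  1. A     = {5}
  2. kA    = {6,2,5,4,1,3}
  3. cA    = {6,2,4,1,3}
  4. ckA   = {}
(closed under both — stop)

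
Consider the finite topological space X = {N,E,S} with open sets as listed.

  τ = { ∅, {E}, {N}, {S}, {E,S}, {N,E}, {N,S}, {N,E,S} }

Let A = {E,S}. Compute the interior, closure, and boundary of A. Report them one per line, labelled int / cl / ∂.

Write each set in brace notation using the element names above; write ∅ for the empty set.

int(A) = {E,S}
cl(A)  = {E,S}
∂A     = ∅

open subsets of A: ∅, {S}, {E}, {E,S}; so int(A) = {E,S}
closure: X∖int(X∖A) = X∖{N} = {E,S}
∂A = {E,S} minus {E,S} = ∅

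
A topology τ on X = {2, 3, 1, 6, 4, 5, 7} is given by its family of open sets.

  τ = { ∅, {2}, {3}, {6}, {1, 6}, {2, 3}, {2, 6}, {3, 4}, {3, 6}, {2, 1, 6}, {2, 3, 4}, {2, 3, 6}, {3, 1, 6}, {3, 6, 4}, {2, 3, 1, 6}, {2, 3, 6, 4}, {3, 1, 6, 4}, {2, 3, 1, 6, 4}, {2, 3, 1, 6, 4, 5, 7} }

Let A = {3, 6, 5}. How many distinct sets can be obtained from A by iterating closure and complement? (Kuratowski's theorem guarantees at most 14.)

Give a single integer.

X∖A={2, 1, 4, 7}, int(X∖A)={2}, hence cl(A)={3, 1, 6, 4, 5, 7}
Orbit (k=closure, c=complement):
  1. A     = {3, 6, 5}
  2. kA    = {3, 1, 6, 4, 5, 7}
  3. cA    = {2, 1, 4, 7}
  4. ckA   = {2}
  5. kcA   = {2, 1, 4, 5, 7}
  6. kckA  = {2, 5, 7}
  7. ckcA  = {3, 6}
  8. ckckA = {3, 1, 6, 4}
(closed under both — stop)

8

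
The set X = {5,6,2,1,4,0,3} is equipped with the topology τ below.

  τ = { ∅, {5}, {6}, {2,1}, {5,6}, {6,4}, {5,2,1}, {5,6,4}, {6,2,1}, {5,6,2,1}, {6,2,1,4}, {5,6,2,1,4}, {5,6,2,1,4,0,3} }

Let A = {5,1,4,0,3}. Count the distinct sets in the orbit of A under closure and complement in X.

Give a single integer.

complement {6,2}; its interior {6}; cl(A) = X∖{6} = {5,2,1,4,0,3}
With k = closure, c = complement:
  1. A     = {5,1,4,0,3}
  2. kA    = {5,2,1,4,0,3}
  3. cA    = {6,2}
  4. ckA   = {6}
  5. kcA   = {6,2,1,4,0,3}
  6. kckA  = {6,4,0,3}
  7. ckcA  = {5}
  8. ckckA = {5,2,1}
  9. kckcA = {5,0,3}
  10. kckckA = {5,2,1,0,3}
  11. ckckcA = {6,2,1,4}
  12. ckckckA = {6,4}
k, c of each give nothing new

12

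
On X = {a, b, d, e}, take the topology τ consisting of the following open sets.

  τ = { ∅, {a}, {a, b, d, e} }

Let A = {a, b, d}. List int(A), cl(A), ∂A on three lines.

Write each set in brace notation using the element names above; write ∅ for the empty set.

open subsets of A: ∅, {a}; so int(A) = {a}
closure: X∖int(X∖A) = X∖∅ = {a, b, d, e}
∂A = {a, b, d, e} minus {a} = {b, d, e}

int(A) = {a}
cl(A)  = {a, b, d, e}
∂A     = {b, d, e}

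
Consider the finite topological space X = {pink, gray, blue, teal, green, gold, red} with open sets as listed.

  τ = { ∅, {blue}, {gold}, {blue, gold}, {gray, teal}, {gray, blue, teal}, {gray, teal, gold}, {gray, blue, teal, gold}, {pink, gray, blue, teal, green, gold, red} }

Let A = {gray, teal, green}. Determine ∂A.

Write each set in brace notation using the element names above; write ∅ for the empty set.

opens ⊆ A: ∅, {gray, teal}; union → int = {gray, teal}
complement {pink, blue, gold, red}; its interior {blue, gold}; cl(A) = X∖{blue, gold} = {pink, gray, teal, green, red}
boundary = {pink, gray, teal, green, red} ∖ {gray, teal} = {pink, green, red}

{pink, green, red}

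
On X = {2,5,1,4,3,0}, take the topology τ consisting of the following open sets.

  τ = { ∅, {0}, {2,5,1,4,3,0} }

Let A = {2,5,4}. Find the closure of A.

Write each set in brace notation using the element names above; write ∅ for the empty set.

X∖A={1,3,0}, int(X∖A)={0}, hence cl(A)={2,5,1,4,3}

{2,5,1,4,3}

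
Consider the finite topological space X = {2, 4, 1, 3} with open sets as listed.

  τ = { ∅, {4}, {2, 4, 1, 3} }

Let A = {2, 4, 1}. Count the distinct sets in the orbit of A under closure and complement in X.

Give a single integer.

closure: X∖int(X∖A) = X∖∅ = {2, 4, 1, 3}
Let k=closure and c=complement:
  1. A     = {2, 4, 1}
  2. kA    = {2, 4, 1, 3}
  3. cA    = {3}
  4. ckA   = ∅
  5. kcA   = {2, 1, 3}
  6. ckcA  = {4}
— saturated at 6

6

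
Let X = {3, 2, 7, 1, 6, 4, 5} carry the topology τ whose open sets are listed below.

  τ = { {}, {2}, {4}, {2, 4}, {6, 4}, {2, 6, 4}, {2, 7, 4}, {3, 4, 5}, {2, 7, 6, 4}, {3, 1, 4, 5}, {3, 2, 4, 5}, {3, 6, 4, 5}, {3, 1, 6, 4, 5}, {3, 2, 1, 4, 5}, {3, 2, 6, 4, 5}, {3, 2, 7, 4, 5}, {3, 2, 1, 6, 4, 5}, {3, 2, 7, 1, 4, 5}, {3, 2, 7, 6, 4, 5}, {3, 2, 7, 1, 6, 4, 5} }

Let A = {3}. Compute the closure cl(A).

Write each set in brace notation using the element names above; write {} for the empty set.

{3, 1, 5}

closure: X∖int(X∖A) = X∖{2, 7, 6, 4} = {3, 1, 5}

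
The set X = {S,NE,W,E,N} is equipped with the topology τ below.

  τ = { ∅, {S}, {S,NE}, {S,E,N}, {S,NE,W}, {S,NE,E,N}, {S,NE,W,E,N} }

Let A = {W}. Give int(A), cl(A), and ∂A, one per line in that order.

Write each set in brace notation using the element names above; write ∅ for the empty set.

int(A) = ∅
cl(A)  = {W}
∂A     = {W}

open subsets of A: ∅; so int(A) = ∅
closure: X∖int(X∖A) = X∖{S,NE,E,N} = {W}
∂A = {W} minus ∅ = {W}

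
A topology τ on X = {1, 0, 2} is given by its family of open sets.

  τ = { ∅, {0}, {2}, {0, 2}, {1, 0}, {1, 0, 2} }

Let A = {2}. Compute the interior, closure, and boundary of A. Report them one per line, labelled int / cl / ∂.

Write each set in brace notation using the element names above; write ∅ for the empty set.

int(A) = {2}
cl(A)  = {2}
∂A     = ∅

interior: largest open inside A is {2} (from ∅, {2})
cl via duality: int({1, 0}) = {1, 0}, so X∖{1, 0} = {2}
cl∖int = ∅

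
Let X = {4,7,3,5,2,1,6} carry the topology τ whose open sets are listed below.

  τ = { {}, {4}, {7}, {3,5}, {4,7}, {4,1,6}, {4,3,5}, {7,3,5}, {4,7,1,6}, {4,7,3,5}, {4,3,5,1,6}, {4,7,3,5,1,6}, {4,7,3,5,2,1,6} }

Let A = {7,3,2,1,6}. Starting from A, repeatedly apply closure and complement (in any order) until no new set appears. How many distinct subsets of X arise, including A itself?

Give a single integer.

cl via duality: int({4,5}) = {4}, so X∖{4} = {7,3,5,2,1,6}
Write k for closure, c for complement:
  1. A     = {7,3,2,1,6}
  2. kA    = {7,3,5,2,1,6}
  3. cA    = {4,5}
  4. ckA   = {4}
  5. kcA   = {4,3,5,2,1,6}
  6. kckA  = {4,2,1,6}
  7. ckcA  = {7}
  8. ckckA = {7,3,5}
  9. kckcA = {7,2}
  10. kckckA = {7,3,5,2}
  11. ckckcA = {4,3,5,1,6}
  12. ckckckA = {4,1,6}
applying k or c yields no new set

12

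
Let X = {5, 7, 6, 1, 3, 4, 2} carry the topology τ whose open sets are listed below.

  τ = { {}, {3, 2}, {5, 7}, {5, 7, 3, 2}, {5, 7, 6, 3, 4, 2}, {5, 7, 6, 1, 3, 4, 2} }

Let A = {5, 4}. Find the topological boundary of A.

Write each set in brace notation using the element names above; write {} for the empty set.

U open, U⊆A: {}. int(A) = ⋃ = {}
X∖A={7, 6, 1, 3, 2}, int(X∖A)={3, 2}, hence cl(A)={5, 7, 6, 1, 4}
∂A: remove int from cl → {5, 7, 6, 1, 4}

{5, 7, 6, 1, 4}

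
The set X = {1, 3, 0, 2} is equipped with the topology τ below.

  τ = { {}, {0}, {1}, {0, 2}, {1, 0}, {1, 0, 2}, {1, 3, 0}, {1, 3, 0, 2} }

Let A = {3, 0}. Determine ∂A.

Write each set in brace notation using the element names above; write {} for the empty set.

{3, 2}

open subsets of A: {}, {0}; so int(A) = {0}
closure: X∖int(X∖A) = X∖{1} = {3, 0, 2}
∂A = {3, 0, 2} minus {0} = {3, 2}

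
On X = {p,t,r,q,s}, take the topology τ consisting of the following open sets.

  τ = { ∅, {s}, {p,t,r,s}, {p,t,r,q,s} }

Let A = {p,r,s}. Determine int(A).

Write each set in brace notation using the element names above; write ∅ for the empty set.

opens ⊆ A: ∅, {s}; union → int = {s}

{s}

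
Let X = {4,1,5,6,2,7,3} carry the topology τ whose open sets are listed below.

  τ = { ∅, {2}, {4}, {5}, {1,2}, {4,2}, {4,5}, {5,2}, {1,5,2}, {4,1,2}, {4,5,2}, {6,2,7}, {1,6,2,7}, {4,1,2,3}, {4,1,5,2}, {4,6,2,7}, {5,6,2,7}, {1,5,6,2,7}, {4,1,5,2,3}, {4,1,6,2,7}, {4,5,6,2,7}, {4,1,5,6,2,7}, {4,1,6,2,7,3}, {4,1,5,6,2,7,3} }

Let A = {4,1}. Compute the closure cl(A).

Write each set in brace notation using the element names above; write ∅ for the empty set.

{4,1,3}

complement {5,6,2,7,3}; its interior {5,6,2,7}; cl(A) = X∖{5,6,2,7} = {4,1,3}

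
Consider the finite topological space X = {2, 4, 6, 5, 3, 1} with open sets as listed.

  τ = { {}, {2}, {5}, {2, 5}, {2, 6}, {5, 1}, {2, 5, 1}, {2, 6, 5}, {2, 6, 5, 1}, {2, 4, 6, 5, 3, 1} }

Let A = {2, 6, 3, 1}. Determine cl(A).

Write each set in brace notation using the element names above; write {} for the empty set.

{2, 4, 6, 3, 1}

X∖A={4, 5}, int(X∖A)={5}, hence cl(A)={2, 4, 6, 3, 1}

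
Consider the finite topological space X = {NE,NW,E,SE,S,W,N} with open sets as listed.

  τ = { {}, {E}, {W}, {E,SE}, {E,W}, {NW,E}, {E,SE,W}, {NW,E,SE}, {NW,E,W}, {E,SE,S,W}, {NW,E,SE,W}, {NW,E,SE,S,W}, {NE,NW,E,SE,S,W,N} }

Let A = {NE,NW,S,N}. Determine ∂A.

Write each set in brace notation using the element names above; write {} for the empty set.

{NE,NW,S,N}

interior: largest open inside A is {} (from {})
cl via duality: int({E,SE,W}) = {E,SE,W}, so X∖{E,SE,W} = {NE,NW,S,N}
cl∖int = {NE,NW,S,N}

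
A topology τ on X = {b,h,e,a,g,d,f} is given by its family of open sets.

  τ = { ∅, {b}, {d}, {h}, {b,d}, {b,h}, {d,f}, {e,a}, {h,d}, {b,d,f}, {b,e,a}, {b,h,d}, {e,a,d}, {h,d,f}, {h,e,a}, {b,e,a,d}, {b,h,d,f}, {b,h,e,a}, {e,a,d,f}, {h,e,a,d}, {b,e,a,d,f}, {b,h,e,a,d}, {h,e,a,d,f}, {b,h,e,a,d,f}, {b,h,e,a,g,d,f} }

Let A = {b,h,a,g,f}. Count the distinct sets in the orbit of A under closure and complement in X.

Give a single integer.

complement {e,d}; its interior {d}; cl(A) = X∖{d} = {b,h,e,a,g,f}
With k = closure, c = complement:
  1. A     = {b,h,a,g,f}
  2. kA    = {b,h,e,a,g,f}
  3. cA    = {e,d}
  4. ckA   = {d}
  5. kcA   = {e,a,g,d,f}
  6. kckA  = {g,d,f}
  7. ckcA  = {b,h}
  8. ckckA = {b,h,e,a}
  9. kckcA = {b,h,g}
  10. kckckA = {b,h,e,a,g}
  11. ckckcA = {e,a,d,f}
  12. ckckckA = {d,f}
k, c of each give nothing new

12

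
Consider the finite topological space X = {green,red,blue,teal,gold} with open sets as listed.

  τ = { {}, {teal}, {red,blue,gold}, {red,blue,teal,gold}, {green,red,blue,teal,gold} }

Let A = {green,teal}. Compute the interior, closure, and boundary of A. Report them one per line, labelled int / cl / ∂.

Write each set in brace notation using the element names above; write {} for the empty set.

opens ⊆ A: {}, {teal}; union → int = {teal}
complement {red,blue,gold}; its interior {red,blue,gold}; cl(A) = X∖{red,blue,gold} = {green,teal}
boundary = {green,teal} ∖ {teal} = {green}

int(A) = {teal}
cl(A)  = {green,teal}
∂A     = {green}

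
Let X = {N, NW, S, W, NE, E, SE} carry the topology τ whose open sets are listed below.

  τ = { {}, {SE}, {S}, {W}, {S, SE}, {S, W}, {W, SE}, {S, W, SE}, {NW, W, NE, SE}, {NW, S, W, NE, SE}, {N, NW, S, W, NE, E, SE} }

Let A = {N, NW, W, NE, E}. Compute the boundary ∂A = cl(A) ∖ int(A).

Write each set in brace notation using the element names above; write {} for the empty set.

{N, NW, NE, E}

open subsets of A: {}, {W}; so int(A) = {W}
closure: X∖int(X∖A) = X∖{S, SE} = {N, NW, W, NE, E}
∂A = {N, NW, W, NE, E} minus {W} = {N, NW, NE, E}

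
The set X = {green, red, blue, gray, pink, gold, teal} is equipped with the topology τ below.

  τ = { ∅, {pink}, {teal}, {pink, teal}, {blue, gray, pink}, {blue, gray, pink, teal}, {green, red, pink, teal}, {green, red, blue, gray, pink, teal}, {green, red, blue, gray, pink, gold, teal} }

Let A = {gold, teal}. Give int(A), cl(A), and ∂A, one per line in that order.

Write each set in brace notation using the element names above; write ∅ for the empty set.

int(A) = {teal}
cl(A)  = {green, red, gold, teal}
∂A     = {green, red, gold}

opens ⊆ A: ∅, {teal}; union → int = {teal}
complement {green, red, blue, gray, pink}; its interior {blue, gray, pink}; cl(A) = X∖{blue, gray, pink} = {green, red, gold, teal}
boundary = {green, red, gold, teal} ∖ {teal} = {green, red, gold}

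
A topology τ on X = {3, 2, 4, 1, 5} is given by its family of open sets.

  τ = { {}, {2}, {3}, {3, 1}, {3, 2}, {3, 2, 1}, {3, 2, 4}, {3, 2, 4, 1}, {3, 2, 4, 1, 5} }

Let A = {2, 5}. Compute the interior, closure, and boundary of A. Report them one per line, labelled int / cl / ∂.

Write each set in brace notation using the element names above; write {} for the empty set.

int(A) = {2}
cl(A)  = {2, 4, 5}
∂A     = {4, 5}

interior: largest open inside A is {2} (from {}, {2})
cl via duality: int({3, 4, 1}) = {3, 1}, so X∖{3, 1} = {2, 4, 5}
cl∖int = {4, 5}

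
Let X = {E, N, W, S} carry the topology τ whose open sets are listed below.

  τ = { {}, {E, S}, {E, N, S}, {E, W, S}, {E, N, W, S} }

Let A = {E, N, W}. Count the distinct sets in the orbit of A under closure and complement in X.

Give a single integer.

cl via duality: int({S}) = {}, so X∖{} = {E, N, W, S}
Write k for closure, c for complement:
  1. A     = {E, N, W}
  2. kA    = {E, N, W, S}
  3. cA    = {S}
  4. ckA   = {}
applying k or c yields no new set

4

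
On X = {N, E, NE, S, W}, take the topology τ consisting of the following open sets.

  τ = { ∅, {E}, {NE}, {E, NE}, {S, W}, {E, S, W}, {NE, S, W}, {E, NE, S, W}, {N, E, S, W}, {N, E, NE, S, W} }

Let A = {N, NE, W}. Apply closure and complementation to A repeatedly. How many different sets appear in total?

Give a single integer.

closure: X∖int(X∖A) = X∖{E} = {N, NE, S, W}
Let k=closure and c=complement:
  1. A     = {N, NE, W}
  2. kA    = {N, NE, S, W}
  3. cA    = {E, S}
  4. ckA   = {E}
  5. kcA   = {N, E, S, W}
  6. kckA  = {N, E}
  7. ckcA  = {NE}
  8. ckckA = {NE, S, W}
— saturated at 8

8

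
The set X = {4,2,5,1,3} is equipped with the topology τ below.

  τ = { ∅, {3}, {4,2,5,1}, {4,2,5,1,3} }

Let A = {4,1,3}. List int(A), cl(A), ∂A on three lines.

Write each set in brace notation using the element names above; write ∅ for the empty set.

U open, U⊆A: ∅, {3}. int(A) = ⋃ = {3}
X∖A={2,5}, int(X∖A)=∅, hence cl(A)={4,2,5,1,3}
∂A: remove int from cl → {4,2,5,1}

int(A) = {3}
cl(A)  = {4,2,5,1,3}
∂A     = {4,2,5,1}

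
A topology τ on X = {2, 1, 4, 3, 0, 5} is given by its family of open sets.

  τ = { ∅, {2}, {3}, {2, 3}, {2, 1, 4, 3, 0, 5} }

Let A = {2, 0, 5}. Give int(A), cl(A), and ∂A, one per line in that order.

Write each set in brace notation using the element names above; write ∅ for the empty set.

U open, U⊆A: ∅, {2}. int(A) = ⋃ = {2}
X∖A={1, 4, 3}, int(X∖A)={3}, hence cl(A)={2, 1, 4, 0, 5}
∂A: remove int from cl → {1, 4, 0, 5}

int(A) = {2}
cl(A)  = {2, 1, 4, 0, 5}
∂A     = {1, 4, 0, 5}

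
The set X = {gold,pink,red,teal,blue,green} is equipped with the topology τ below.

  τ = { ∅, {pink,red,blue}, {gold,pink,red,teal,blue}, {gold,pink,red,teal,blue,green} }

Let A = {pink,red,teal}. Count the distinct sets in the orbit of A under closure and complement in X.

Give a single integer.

cl via duality: int({gold,blue,green}) = ∅, so X∖∅ = {gold,pink,red,teal,blue,green}
Write k for closure, c for complement:
  1. A     = {pink,red,teal}
  2. kA    = {gold,pink,red,teal,blue,green}
  3. cA    = {gold,blue,green}
  4. ckA   = ∅
applying k or c yields no new set

4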